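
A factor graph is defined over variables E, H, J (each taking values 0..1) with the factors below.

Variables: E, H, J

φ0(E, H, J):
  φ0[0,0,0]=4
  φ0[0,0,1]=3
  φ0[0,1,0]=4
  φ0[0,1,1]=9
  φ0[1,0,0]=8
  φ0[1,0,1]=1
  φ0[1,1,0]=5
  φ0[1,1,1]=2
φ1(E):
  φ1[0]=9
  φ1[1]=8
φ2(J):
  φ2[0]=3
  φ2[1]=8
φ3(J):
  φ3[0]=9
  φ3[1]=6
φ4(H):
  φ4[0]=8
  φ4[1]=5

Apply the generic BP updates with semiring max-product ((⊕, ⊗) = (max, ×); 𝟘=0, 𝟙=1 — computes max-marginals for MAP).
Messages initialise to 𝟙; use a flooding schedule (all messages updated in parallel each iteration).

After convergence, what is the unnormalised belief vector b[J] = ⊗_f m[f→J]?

b[J] = [13824, 19440]

init: all messages = 𝟙 over 2 values
r1 m[φ0→E] = [9, 8]
r1 m[φ0→H] = [8, 9]
r1 m[φ0→J] = [8, 9]
r1 m[φ1→E] = [9, 8]
r1 m[φ2→J] = [3, 8]
r1 m[φ3→J] = [9, 6]
r1 m[φ4→H] = [8, 5]
r1 m[E→φ0] = [1, 1]
r1 m[E→φ1] = [1, 1]
r1 m[H→φ0] = [1, 1]
r1 m[H→φ4] = [1, 1]
r1 m[J→φ0] = [1, 1]
r1 m[J→φ2] = [1, 1]
r1 m[J→φ3] = [1, 1]
r2 m[φ0→E] = [9, 8]
r2 m[φ0→H] = [8, 9]
r2 m[φ0→J] = [8, 9]
r2 m[φ1→E] = [9, 8]
r2 m[φ2→J] = [3, 8]
r2 m[φ3→J] = [9, 6]
r2 m[φ4→H] = [8, 5]
r2 m[E→φ0] = [9, 8]
r2 m[E→φ1] = [9, 8]
r2 m[H→φ0] = [8, 5]
r2 m[H→φ4] = [8, 9]
r2 m[J→φ0] = [27, 48]
r2 m[J→φ2] = [72, 54]
r2 m[J→φ3] = [24, 72]
r3 m[φ0→E] = [2160, 1728]
r3 m[φ0→H] = [1728, 3888]
r3 m[φ0→J] = [512, 405]
r3 m[φ1→E] = [9, 8]
r3 m[φ2→J] = [3, 8]
r3 m[φ3→J] = [9, 6]
r3 m[φ4→H] = [8, 5]
r3 m[E→φ0] = [9, 8]
r3 m[E→φ1] = [9, 8]
r3 m[H→φ0] = [8, 5]
r3 m[H→φ4] = [8, 9]
r3 m[J→φ0] = [27, 48]
r3 m[J→φ2] = [72, 54]
r3 m[J→φ3] = [24, 72]
r4 m[φ0→E] = [2160, 1728]
r4 m[φ0→H] = [1728, 3888]
r4 m[φ0→J] = [512, 405]
r4 m[φ1→E] = [9, 8]
r4 m[φ2→J] = [3, 8]
r4 m[φ3→J] = [9, 6]
r4 m[φ4→H] = [8, 5]
r4 m[E→φ0] = [9, 8]
r4 m[E→φ1] = [2160, 1728]
r4 m[H→φ0] = [8, 5]
r4 m[H→φ4] = [1728, 3888]
r4 m[J→φ0] = [27, 48]
r4 m[J→φ2] = [4608, 2430]
r4 m[J→φ3] = [1536, 3240]
r5 m[φ0→E] = [2160, 1728]
r5 m[φ0→H] = [1728, 3888]
r5 m[φ0→J] = [512, 405]
r5 m[φ1→E] = [9, 8]
r5 m[φ2→J] = [3, 8]
r5 m[φ3→J] = [9, 6]
r5 m[φ4→H] = [8, 5]
r5 m[E→φ0] = [9, 8]
r5 m[E→φ1] = [2160, 1728]
r5 m[H→φ0] = [8, 5]
r5 m[H→φ4] = [1728, 3888]
r5 m[J→φ0] = [27, 48]
r5 m[J→φ2] = [4608, 2430]
r5 m[J→φ3] = [1536, 3240]
fixed point reached at round 5
b[J] = ⊗ incoming = [13824, 19440]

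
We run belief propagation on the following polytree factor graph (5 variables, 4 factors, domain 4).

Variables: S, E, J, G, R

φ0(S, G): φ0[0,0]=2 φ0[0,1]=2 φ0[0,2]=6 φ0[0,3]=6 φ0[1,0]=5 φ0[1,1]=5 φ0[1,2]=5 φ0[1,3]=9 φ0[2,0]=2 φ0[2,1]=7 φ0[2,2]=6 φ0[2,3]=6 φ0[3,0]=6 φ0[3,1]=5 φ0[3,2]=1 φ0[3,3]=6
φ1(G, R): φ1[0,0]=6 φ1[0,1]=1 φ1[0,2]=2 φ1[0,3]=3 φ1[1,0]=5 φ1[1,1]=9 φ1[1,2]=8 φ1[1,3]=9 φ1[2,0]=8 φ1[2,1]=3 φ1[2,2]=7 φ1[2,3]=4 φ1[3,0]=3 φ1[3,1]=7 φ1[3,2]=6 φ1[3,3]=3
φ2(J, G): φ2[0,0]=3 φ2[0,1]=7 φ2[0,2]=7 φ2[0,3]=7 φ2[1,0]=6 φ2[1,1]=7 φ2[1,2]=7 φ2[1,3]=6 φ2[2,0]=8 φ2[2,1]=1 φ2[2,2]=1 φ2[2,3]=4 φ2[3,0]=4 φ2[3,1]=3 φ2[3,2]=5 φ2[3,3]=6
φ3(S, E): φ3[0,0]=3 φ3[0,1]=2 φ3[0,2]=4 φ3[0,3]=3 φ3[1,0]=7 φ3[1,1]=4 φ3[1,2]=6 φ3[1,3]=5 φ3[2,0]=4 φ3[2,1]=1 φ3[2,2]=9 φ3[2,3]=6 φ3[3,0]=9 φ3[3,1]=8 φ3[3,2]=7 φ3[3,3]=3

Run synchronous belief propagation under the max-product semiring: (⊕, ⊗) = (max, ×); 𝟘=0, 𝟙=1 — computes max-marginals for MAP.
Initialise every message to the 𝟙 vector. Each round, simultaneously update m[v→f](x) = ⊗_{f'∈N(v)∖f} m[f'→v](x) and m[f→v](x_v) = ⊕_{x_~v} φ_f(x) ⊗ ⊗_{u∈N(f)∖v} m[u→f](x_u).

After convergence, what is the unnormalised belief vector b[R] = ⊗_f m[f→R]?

init: all messages = 𝟙 over 4 values
r1 m[φ0→S] = [6, 9, 7, 6]
r1 m[φ0→G] = [6, 7, 6, 9]
r1 m[φ1→G] = [6, 9, 8, 7]
r1 m[φ1→R] = [8, 9, 8, 9]
r1 m[φ2→J] = [7, 7, 8, 6]
r1 m[φ2→G] = [8, 7, 7, 7]
r1 m[φ3→S] = [4, 7, 9, 9]
r1 m[φ3→E] = [9, 8, 9, 6]
r1 m[S→φ0] = [1, 1, 1, 1]
r1 m[S→φ3] = [1, 1, 1, 1]
r1 m[E→φ3] = [1, 1, 1, 1]
r1 m[J→φ2] = [1, 1, 1, 1]
r1 m[G→φ0] = [1, 1, 1, 1]
r1 m[G→φ1] = [1, 1, 1, 1]
r1 m[G→φ2] = [1, 1, 1, 1]
r1 m[R→φ1] = [1, 1, 1, 1]
r2 m[φ0→S] = [6, 9, 7, 6]
r2 m[φ0→G] = [6, 7, 6, 9]
r2 m[φ1→G] = [6, 9, 8, 7]
r2 m[φ1→R] = [8, 9, 8, 9]
r2 m[φ2→J] = [7, 7, 8, 6]
r2 m[φ2→G] = [8, 7, 7, 7]
r2 m[φ3→S] = [4, 7, 9, 9]
r2 m[φ3→E] = [9, 8, 9, 6]
r2 m[S→φ0] = [4, 7, 9, 9]
r2 m[S→φ3] = [6, 9, 7, 6]
r2 m[E→φ3] = [1, 1, 1, 1]
r2 m[J→φ2] = [1, 1, 1, 1]
r2 m[G→φ0] = [48, 63, 56, 49]
r2 m[G→φ1] = [48, 49, 42, 63]
r2 m[G→φ2] = [36, 63, 48, 63]
r2 m[R→φ1] = [1, 1, 1, 1]
r3 m[φ0→S] = [336, 441, 441, 315]
r3 m[φ0→G] = [54, 63, 54, 63]
r3 m[φ1→G] = [6, 9, 8, 7]
r3 m[φ1→R] = [336, 441, 392, 441]
r3 m[φ2→J] = [441, 441, 288, 378]
r3 m[φ2→G] = [8, 7, 7, 7]
r3 m[φ3→S] = [4, 7, 9, 9]
r3 m[φ3→E] = [63, 48, 63, 45]
r3 m[S→φ0] = [4, 7, 9, 9]
r3 m[S→φ3] = [6, 9, 7, 6]
r3 m[E→φ3] = [1, 1, 1, 1]
r3 m[J→φ2] = [1, 1, 1, 1]
r3 m[G→φ0] = [48, 63, 56, 49]
r3 m[G→φ1] = [48, 49, 42, 63]
r3 m[G→φ2] = [36, 63, 48, 63]
r3 m[R→φ1] = [1, 1, 1, 1]
r4 m[φ0→S] = [336, 441, 441, 315]
r4 m[φ0→G] = [54, 63, 54, 63]
r4 m[φ1→G] = [6, 9, 8, 7]
r4 m[φ1→R] = [336, 441, 392, 441]
r4 m[φ2→J] = [441, 441, 288, 378]
r4 m[φ2→G] = [8, 7, 7, 7]
r4 m[φ3→S] = [4, 7, 9, 9]
r4 m[φ3→E] = [63, 48, 63, 45]
r4 m[S→φ0] = [4, 7, 9, 9]
r4 m[S→φ3] = [336, 441, 441, 315]
r4 m[E→φ3] = [1, 1, 1, 1]
r4 m[J→φ2] = [1, 1, 1, 1]
r4 m[G→φ0] = [48, 63, 56, 49]
r4 m[G→φ1] = [432, 441, 378, 441]
r4 m[G→φ2] = [324, 567, 432, 441]
r4 m[R→φ1] = [1, 1, 1, 1]
r5 m[φ0→S] = [336, 441, 441, 315]
r5 m[φ0→G] = [54, 63, 54, 63]
r5 m[φ1→G] = [6, 9, 8, 7]
r5 m[φ1→R] = [3024, 3969, 3528, 3969]
r5 m[φ2→J] = [3969, 3969, 2592, 2646]
r5 m[φ2→G] = [8, 7, 7, 7]
r5 m[φ3→S] = [4, 7, 9, 9]
r5 m[φ3→E] = [3087, 2520, 3969, 2646]
r5 m[S→φ0] = [4, 7, 9, 9]
r5 m[S→φ3] = [336, 441, 441, 315]
r5 m[E→φ3] = [1, 1, 1, 1]
r5 m[J→φ2] = [1, 1, 1, 1]
r5 m[G→φ0] = [48, 63, 56, 49]
r5 m[G→φ1] = [432, 441, 378, 441]
r5 m[G→φ2] = [324, 567, 432, 441]
r5 m[R→φ1] = [1, 1, 1, 1]
r6 m[φ0→S] = [336, 441, 441, 315]
r6 m[φ0→G] = [54, 63, 54, 63]
r6 m[φ1→G] = [6, 9, 8, 7]
r6 m[φ1→R] = [3024, 3969, 3528, 3969]
r6 m[φ2→J] = [3969, 3969, 2592, 2646]
r6 m[φ2→G] = [8, 7, 7, 7]
r6 m[φ3→S] = [4, 7, 9, 9]
r6 m[φ3→E] = [3087, 2520, 3969, 2646]
r6 m[S→φ0] = [4, 7, 9, 9]
r6 m[S→φ3] = [336, 441, 441, 315]
r6 m[E→φ3] = [1, 1, 1, 1]
r6 m[J→φ2] = [1, 1, 1, 1]
r6 m[G→φ0] = [48, 63, 56, 49]
r6 m[G→φ1] = [432, 441, 378, 441]
r6 m[G→φ2] = [324, 567, 432, 441]
r6 m[R→φ1] = [1, 1, 1, 1]
fixed point reached at round 6
b[R] = ⊗ incoming = [3024, 3969, 3528, 3969]

b[R] = [3024, 3969, 3528, 3969]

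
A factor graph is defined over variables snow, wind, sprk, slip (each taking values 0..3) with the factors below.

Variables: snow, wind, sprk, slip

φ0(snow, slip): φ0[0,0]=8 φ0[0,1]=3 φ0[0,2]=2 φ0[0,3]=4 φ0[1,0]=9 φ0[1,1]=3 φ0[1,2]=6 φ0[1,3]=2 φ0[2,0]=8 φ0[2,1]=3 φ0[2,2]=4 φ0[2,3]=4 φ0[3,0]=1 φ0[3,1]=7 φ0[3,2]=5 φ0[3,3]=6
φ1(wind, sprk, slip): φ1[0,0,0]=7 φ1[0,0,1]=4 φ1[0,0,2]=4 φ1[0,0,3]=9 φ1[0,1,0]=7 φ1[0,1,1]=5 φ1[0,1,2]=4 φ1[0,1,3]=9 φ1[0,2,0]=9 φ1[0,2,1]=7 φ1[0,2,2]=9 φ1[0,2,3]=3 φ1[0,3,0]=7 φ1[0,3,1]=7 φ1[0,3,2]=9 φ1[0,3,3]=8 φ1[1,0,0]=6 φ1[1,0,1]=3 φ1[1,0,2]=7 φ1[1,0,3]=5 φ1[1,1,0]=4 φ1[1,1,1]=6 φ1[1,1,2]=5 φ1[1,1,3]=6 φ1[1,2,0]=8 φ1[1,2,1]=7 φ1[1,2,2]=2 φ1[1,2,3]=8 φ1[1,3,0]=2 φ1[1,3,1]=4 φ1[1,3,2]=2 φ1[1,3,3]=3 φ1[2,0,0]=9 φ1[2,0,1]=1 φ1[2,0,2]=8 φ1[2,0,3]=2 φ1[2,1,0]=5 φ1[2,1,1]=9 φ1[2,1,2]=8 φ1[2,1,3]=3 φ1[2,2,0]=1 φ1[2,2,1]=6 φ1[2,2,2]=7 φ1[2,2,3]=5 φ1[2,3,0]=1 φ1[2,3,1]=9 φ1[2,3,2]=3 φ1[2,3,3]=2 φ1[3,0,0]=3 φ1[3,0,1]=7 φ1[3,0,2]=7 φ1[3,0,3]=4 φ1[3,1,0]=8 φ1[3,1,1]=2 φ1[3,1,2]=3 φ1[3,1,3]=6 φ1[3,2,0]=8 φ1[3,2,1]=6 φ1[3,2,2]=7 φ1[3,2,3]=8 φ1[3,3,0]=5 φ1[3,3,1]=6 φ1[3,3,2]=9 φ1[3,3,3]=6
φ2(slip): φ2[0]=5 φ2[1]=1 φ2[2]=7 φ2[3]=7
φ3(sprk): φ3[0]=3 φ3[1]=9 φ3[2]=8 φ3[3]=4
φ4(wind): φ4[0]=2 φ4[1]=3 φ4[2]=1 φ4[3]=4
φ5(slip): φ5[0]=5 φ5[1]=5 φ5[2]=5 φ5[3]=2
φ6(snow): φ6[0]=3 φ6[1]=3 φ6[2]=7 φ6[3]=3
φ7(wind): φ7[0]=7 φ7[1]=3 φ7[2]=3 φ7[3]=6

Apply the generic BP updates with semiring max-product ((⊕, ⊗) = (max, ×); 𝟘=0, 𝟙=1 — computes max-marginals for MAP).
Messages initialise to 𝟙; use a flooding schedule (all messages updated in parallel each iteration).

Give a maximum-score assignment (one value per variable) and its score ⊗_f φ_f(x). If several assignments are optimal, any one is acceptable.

assignment: (snow=2, wind=3, sprk=1, slip=0); score = 2419200

init: all messages = 𝟙 over 4 values
r1 m[φ0→snow] = [8, 9, 8, 7]
r1 m[φ0→slip] = [9, 7, 6, 6]
r1 m[φ1→wind] = [9, 8, 9, 9]
r1 m[φ1→sprk] = [9, 9, 9, 9]
r1 m[φ1→slip] = [9, 9, 9, 9]
r1 m[φ2→slip] = [5, 1, 7, 7]
r1 m[φ3→sprk] = [3, 9, 8, 4]
r1 m[φ4→wind] = [2, 3, 1, 4]
r1 m[φ5→slip] = [5, 5, 5, 2]
r1 m[φ6→snow] = [3, 3, 7, 3]
r1 m[φ7→wind] = [7, 3, 3, 6]
r1 m[snow→φ0] = [1, 1, 1, 1]
r1 m[snow→φ6] = [1, 1, 1, 1]
r1 m[wind→φ1] = [1, 1, 1, 1]
r1 m[wind→φ4] = [1, 1, 1, 1]
r1 m[wind→φ7] = [1, 1, 1, 1]
r1 m[sprk→φ1] = [1, 1, 1, 1]
r1 m[sprk→φ3] = [1, 1, 1, 1]
r1 m[slip→φ0] = [1, 1, 1, 1]
r1 m[slip→φ1] = [1, 1, 1, 1]
r1 m[slip→φ2] = [1, 1, 1, 1]
r1 m[slip→φ5] = [1, 1, 1, 1]
r2 m[φ0→snow] = [8, 9, 8, 7]
r2 m[φ0→slip] = [9, 7, 6, 6]
r2 m[φ1→wind] = [9, 8, 9, 9]
r2 m[φ1→sprk] = [9, 9, 9, 9]
r2 m[φ1→slip] = [9, 9, 9, 9]
r2 m[φ2→slip] = [5, 1, 7, 7]
r2 m[φ3→sprk] = [3, 9, 8, 4]
r2 m[φ4→wind] = [2, 3, 1, 4]
r2 m[φ5→slip] = [5, 5, 5, 2]
r2 m[φ6→snow] = [3, 3, 7, 3]
r2 m[φ7→wind] = [7, 3, 3, 6]
r2 m[snow→φ0] = [3, 3, 7, 3]
r2 m[snow→φ6] = [8, 9, 8, 7]
r2 m[wind→φ1] = [14, 9, 3, 24]
r2 m[wind→φ4] = [63, 24, 27, 54]
r2 m[wind→φ7] = [18, 24, 9, 36]
r2 m[sprk→φ1] = [3, 9, 8, 4]
r2 m[sprk→φ3] = [9, 9, 9, 9]
r2 m[slip→φ0] = [225, 45, 315, 126]
r2 m[slip→φ1] = [225, 35, 210, 84]
r2 m[slip→φ2] = [405, 315, 270, 108]
r2 m[slip→φ5] = [405, 63, 378, 378]
r3 m[φ0→snow] = [1800, 2025, 1800, 1575]
r3 m[φ0→slip] = [56, 21, 28, 28]
r3 m[φ1→wind] = [16200, 14400, 15120, 16200]
r3 m[φ1→sprk] = [35280, 43200, 43200, 45360]
r3 m[φ1→slip] = [1728, 1152, 1344, 1536]
r3 m[φ2→slip] = [5, 1, 7, 7]
r3 m[φ3→sprk] = [3, 9, 8, 4]
r3 m[φ4→wind] = [2, 3, 1, 4]
r3 m[φ5→slip] = [5, 5, 5, 2]
r3 m[φ6→snow] = [3, 3, 7, 3]
r3 m[φ7→wind] = [7, 3, 3, 6]
r3 m[snow→φ0] = [3, 3, 7, 3]
r3 m[snow→φ6] = [8, 9, 8, 7]
r3 m[wind→φ1] = [14, 9, 3, 24]
r3 m[wind→φ4] = [63, 24, 27, 54]
r3 m[wind→φ7] = [18, 24, 9, 36]
r3 m[sprk→φ1] = [3, 9, 8, 4]
r3 m[sprk→φ3] = [9, 9, 9, 9]
r3 m[slip→φ0] = [225, 45, 315, 126]
r3 m[slip→φ1] = [225, 35, 210, 84]
r3 m[slip→φ2] = [405, 315, 270, 108]
r3 m[slip→φ5] = [405, 63, 378, 378]
r4 m[φ0→snow] = [1800, 2025, 1800, 1575]
r4 m[φ0→slip] = [56, 21, 28, 28]
r4 m[φ1→wind] = [16200, 14400, 15120, 16200]
r4 m[φ1→sprk] = [35280, 43200, 43200, 45360]
r4 m[φ1→slip] = [1728, 1152, 1344, 1536]
r4 m[φ2→slip] = [5, 1, 7, 7]
r4 m[φ3→sprk] = [3, 9, 8, 4]
r4 m[φ4→wind] = [2, 3, 1, 4]
r4 m[φ5→slip] = [5, 5, 5, 2]
r4 m[φ6→snow] = [3, 3, 7, 3]
r4 m[φ7→wind] = [7, 3, 3, 6]
r4 m[snow→φ0] = [3, 3, 7, 3]
r4 m[snow→φ6] = [1800, 2025, 1800, 1575]
r4 m[wind→φ1] = [14, 9, 3, 24]
r4 m[wind→φ4] = [113400, 43200, 45360, 97200]
r4 m[wind→φ7] = [32400, 43200, 15120, 64800]
r4 m[sprk→φ1] = [3, 9, 8, 4]
r4 m[sprk→φ3] = [35280, 43200, 43200, 45360]
r4 m[slip→φ0] = [43200, 5760, 47040, 21504]
r4 m[slip→φ1] = [1400, 105, 980, 392]
r4 m[slip→φ2] = [483840, 120960, 188160, 86016]
r4 m[slip→φ5] = [483840, 24192, 263424, 301056]
r5 m[φ0→snow] = [345600, 388800, 345600, 235200]
r5 m[φ0→slip] = [56, 21, 28, 28]
r5 m[φ1→wind] = [100800, 89600, 70560, 100800]
r5 m[φ1→sprk] = [164640, 268800, 268800, 211680]
r5 m[φ1→slip] = [1728, 1152, 1344, 1536]
r5 m[φ2→slip] = [5, 1, 7, 7]
r5 m[φ3→sprk] = [3, 9, 8, 4]
r5 m[φ4→wind] = [2, 3, 1, 4]
r5 m[φ5→slip] = [5, 5, 5, 2]
r5 m[φ6→snow] = [3, 3, 7, 3]
r5 m[φ7→wind] = [7, 3, 3, 6]
r5 m[snow→φ0] = [3, 3, 7, 3]
r5 m[snow→φ6] = [1800, 2025, 1800, 1575]
r5 m[wind→φ1] = [14, 9, 3, 24]
r5 m[wind→φ4] = [113400, 43200, 45360, 97200]
r5 m[wind→φ7] = [32400, 43200, 15120, 64800]
r5 m[sprk→φ1] = [3, 9, 8, 4]
r5 m[sprk→φ3] = [35280, 43200, 43200, 45360]
r5 m[slip→φ0] = [43200, 5760, 47040, 21504]
r5 m[slip→φ1] = [1400, 105, 980, 392]
r5 m[slip→φ2] = [483840, 120960, 188160, 86016]
r5 m[slip→φ5] = [483840, 24192, 263424, 301056]
r6 m[φ0→snow] = [345600, 388800, 345600, 235200]
r6 m[φ0→slip] = [56, 21, 28, 28]
r6 m[φ1→wind] = [100800, 89600, 70560, 100800]
r6 m[φ1→sprk] = [164640, 268800, 268800, 211680]
r6 m[φ1→slip] = [1728, 1152, 1344, 1536]
r6 m[φ2→slip] = [5, 1, 7, 7]
r6 m[φ3→sprk] = [3, 9, 8, 4]
r6 m[φ4→wind] = [2, 3, 1, 4]
r6 m[φ5→slip] = [5, 5, 5, 2]
r6 m[φ6→snow] = [3, 3, 7, 3]
r6 m[φ7→wind] = [7, 3, 3, 6]
r6 m[snow→φ0] = [3, 3, 7, 3]
r6 m[snow→φ6] = [345600, 388800, 345600, 235200]
r6 m[wind→φ1] = [14, 9, 3, 24]
r6 m[wind→φ4] = [705600, 268800, 211680, 604800]
r6 m[wind→φ7] = [201600, 268800, 70560, 403200]
r6 m[sprk→φ1] = [3, 9, 8, 4]
r6 m[sprk→φ3] = [164640, 268800, 268800, 211680]
r6 m[slip→φ0] = [43200, 5760, 47040, 21504]
r6 m[slip→φ1] = [1400, 105, 980, 392]
r6 m[slip→φ2] = [483840, 120960, 188160, 86016]
r6 m[slip→φ5] = [483840, 24192, 263424, 301056]
r7 m[φ0→snow] = [345600, 388800, 345600, 235200]
r7 m[φ0→slip] = [56, 21, 28, 28]
r7 m[φ1→wind] = [100800, 89600, 70560, 100800]
r7 m[φ1→sprk] = [164640, 268800, 268800, 211680]
r7 m[φ1→slip] = [1728, 1152, 1344, 1536]
r7 m[φ2→slip] = [5, 1, 7, 7]
r7 m[φ3→sprk] = [3, 9, 8, 4]
r7 m[φ4→wind] = [2, 3, 1, 4]
r7 m[φ5→slip] = [5, 5, 5, 2]
r7 m[φ6→snow] = [3, 3, 7, 3]
r7 m[φ7→wind] = [7, 3, 3, 6]
r7 m[snow→φ0] = [3, 3, 7, 3]
r7 m[snow→φ6] = [345600, 388800, 345600, 235200]
r7 m[wind→φ1] = [14, 9, 3, 24]
r7 m[wind→φ4] = [705600, 268800, 211680, 604800]
r7 m[wind→φ7] = [201600, 268800, 70560, 403200]
r7 m[sprk→φ1] = [3, 9, 8, 4]
r7 m[sprk→φ3] = [164640, 268800, 268800, 211680]
r7 m[slip→φ0] = [43200, 5760, 47040, 21504]
r7 m[slip→φ1] = [1400, 105, 980, 392]
r7 m[slip→φ2] = [483840, 120960, 188160, 86016]
r7 m[slip→φ5] = [483840, 24192, 263424, 301056]
fixed point reached at round 7
traceback from snow: (snow=2, wind=3, sprk=1, slip=0), score=2419200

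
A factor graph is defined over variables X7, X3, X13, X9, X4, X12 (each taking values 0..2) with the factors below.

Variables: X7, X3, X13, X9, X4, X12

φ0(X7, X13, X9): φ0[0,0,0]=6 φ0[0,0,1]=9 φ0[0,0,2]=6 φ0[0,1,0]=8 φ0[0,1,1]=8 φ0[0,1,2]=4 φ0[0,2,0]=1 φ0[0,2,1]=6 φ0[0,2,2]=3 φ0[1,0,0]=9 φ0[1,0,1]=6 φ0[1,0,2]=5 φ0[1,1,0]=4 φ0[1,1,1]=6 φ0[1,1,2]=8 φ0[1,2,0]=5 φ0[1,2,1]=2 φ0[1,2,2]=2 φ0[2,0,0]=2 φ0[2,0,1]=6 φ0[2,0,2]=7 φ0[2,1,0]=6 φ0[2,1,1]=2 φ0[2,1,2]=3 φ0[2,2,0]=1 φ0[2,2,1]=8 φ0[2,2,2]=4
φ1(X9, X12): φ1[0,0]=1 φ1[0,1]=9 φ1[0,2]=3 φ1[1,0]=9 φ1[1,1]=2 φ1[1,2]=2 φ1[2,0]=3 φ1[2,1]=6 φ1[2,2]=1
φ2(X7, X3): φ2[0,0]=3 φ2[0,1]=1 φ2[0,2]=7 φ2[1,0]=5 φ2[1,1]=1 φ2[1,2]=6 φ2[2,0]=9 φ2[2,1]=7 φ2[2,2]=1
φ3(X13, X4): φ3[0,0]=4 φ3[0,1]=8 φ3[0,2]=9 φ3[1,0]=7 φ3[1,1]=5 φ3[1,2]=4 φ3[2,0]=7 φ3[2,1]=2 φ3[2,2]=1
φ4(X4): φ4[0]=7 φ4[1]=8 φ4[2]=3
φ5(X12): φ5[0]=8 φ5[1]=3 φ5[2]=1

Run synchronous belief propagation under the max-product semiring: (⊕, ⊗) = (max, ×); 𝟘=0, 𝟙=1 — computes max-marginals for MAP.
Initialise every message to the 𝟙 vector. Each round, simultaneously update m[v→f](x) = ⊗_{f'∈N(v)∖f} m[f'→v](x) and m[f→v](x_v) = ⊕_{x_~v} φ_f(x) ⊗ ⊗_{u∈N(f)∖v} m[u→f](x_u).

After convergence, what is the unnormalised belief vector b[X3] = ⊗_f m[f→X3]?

init: all messages = 𝟙 over 3 values
r1 m[φ0→X7] = [9, 9, 8]
r1 m[φ0→X13] = [9, 8, 8]
r1 m[φ0→X9] = [9, 9, 8]
r1 m[φ1→X9] = [9, 9, 6]
r1 m[φ1→X12] = [9, 9, 3]
r1 m[φ2→X7] = [7, 6, 9]
r1 m[φ2→X3] = [9, 7, 7]
r1 m[φ3→X13] = [9, 7, 7]
r1 m[φ3→X4] = [7, 8, 9]
r1 m[φ4→X4] = [7, 8, 3]
r1 m[φ5→X12] = [8, 3, 1]
r1 m[X7→φ0] = [1, 1, 1]
r1 m[X7→φ2] = [1, 1, 1]
r1 m[X3→φ2] = [1, 1, 1]
r1 m[X13→φ0] = [1, 1, 1]
r1 m[X13→φ3] = [1, 1, 1]
r1 m[X9→φ0] = [1, 1, 1]
r1 m[X9→φ1] = [1, 1, 1]
r1 m[X4→φ3] = [1, 1, 1]
r1 m[X4→φ4] = [1, 1, 1]
r1 m[X12→φ1] = [1, 1, 1]
r1 m[X12→φ5] = [1, 1, 1]
r2 m[φ0→X7] = [9, 9, 8]
r2 m[φ0→X13] = [9, 8, 8]
r2 m[φ0→X9] = [9, 9, 8]
r2 m[φ1→X9] = [9, 9, 6]
r2 m[φ1→X12] = [9, 9, 3]
r2 m[φ2→X7] = [7, 6, 9]
r2 m[φ2→X3] = [9, 7, 7]
r2 m[φ3→X13] = [9, 7, 7]
r2 m[φ3→X4] = [7, 8, 9]
r2 m[φ4→X4] = [7, 8, 3]
r2 m[φ5→X12] = [8, 3, 1]
r2 m[X7→φ0] = [7, 6, 9]
r2 m[X7→φ2] = [9, 9, 8]
r2 m[X3→φ2] = [1, 1, 1]
r2 m[X13→φ0] = [9, 7, 7]
r2 m[X13→φ3] = [9, 8, 8]
r2 m[X9→φ0] = [9, 9, 6]
r2 m[X9→φ1] = [9, 9, 8]
r2 m[X4→φ3] = [7, 8, 3]
r2 m[X4→φ4] = [7, 8, 9]
r2 m[X12→φ1] = [8, 3, 1]
r2 m[X12→φ5] = [9, 9, 3]
r3 m[φ0→X7] = [729, 729, 504]
r3 m[φ0→X13] = [567, 504, 648]
r3 m[φ0→X9] = [486, 567, 567]
r3 m[φ1→X9] = [27, 72, 24]
r3 m[φ1→X12] = [81, 81, 27]
r3 m[φ2→X7] = [7, 6, 9]
r3 m[φ2→X3] = [72, 56, 63]
r3 m[φ3→X13] = [64, 49, 49]
r3 m[φ3→X4] = [56, 72, 81]
r3 m[φ4→X4] = [7, 8, 3]
r3 m[φ5→X12] = [8, 3, 1]
r3 m[X7→φ0] = [7, 6, 9]
r3 m[X7→φ2] = [9, 9, 8]
r3 m[X3→φ2] = [1, 1, 1]
r3 m[X13→φ0] = [9, 7, 7]
r3 m[X13→φ3] = [9, 8, 8]
r3 m[X9→φ0] = [9, 9, 6]
r3 m[X9→φ1] = [9, 9, 8]
r3 m[X4→φ3] = [7, 8, 3]
r3 m[X4→φ4] = [7, 8, 9]
r3 m[X12→φ1] = [8, 3, 1]
r3 m[X12→φ5] = [9, 9, 3]
r4 m[φ0→X7] = [729, 729, 504]
r4 m[φ0→X13] = [567, 504, 648]
r4 m[φ0→X9] = [486, 567, 567]
r4 m[φ1→X9] = [27, 72, 24]
r4 m[φ1→X12] = [81, 81, 27]
r4 m[φ2→X7] = [7, 6, 9]
r4 m[φ2→X3] = [72, 56, 63]
r4 m[φ3→X13] = [64, 49, 49]
r4 m[φ3→X4] = [56, 72, 81]
r4 m[φ4→X4] = [7, 8, 3]
r4 m[φ5→X12] = [8, 3, 1]
r4 m[X7→φ0] = [7, 6, 9]
r4 m[X7→φ2] = [729, 729, 504]
r4 m[X3→φ2] = [1, 1, 1]
r4 m[X13→φ0] = [64, 49, 49]
r4 m[X13→φ3] = [567, 504, 648]
r4 m[X9→φ0] = [27, 72, 24]
r4 m[X9→φ1] = [486, 567, 567]
r4 m[X4→φ3] = [7, 8, 3]
r4 m[X4→φ4] = [56, 72, 81]
r4 m[X12→φ1] = [8, 3, 1]
r4 m[X12→φ5] = [81, 81, 27]
r5 m[φ0→X7] = [41472, 27648, 28224]
r5 m[φ0→X13] = [4536, 4032, 5184]
r5 m[φ0→X9] = [3456, 4032, 4032]
r5 m[φ1→X9] = [27, 72, 24]
r5 m[φ1→X12] = [5103, 4374, 1458]
r5 m[φ2→X7] = [7, 6, 9]
r5 m[φ2→X3] = [4536, 3528, 5103]
r5 m[φ3→X13] = [64, 49, 49]
r5 m[φ3→X4] = [4536, 4536, 5103]
r5 m[φ4→X4] = [7, 8, 3]
r5 m[φ5→X12] = [8, 3, 1]
r5 m[X7→φ0] = [7, 6, 9]
r5 m[X7→φ2] = [729, 729, 504]
r5 m[X3→φ2] = [1, 1, 1]
r5 m[X13→φ0] = [64, 49, 49]
r5 m[X13→φ3] = [567, 504, 648]
r5 m[X9→φ0] = [27, 72, 24]
r5 m[X9→φ1] = [486, 567, 567]
r5 m[X4→φ3] = [7, 8, 3]
r5 m[X4→φ4] = [56, 72, 81]
r5 m[X12→φ1] = [8, 3, 1]
r5 m[X12→φ5] = [81, 81, 27]
r6 m[φ0→X7] = [41472, 27648, 28224]
r6 m[φ0→X13] = [4536, 4032, 5184]
r6 m[φ0→X9] = [3456, 4032, 4032]
r6 m[φ1→X9] = [27, 72, 24]
r6 m[φ1→X12] = [5103, 4374, 1458]
r6 m[φ2→X7] = [7, 6, 9]
r6 m[φ2→X3] = [4536, 3528, 5103]
r6 m[φ3→X13] = [64, 49, 49]
r6 m[φ3→X4] = [4536, 4536, 5103]
r6 m[φ4→X4] = [7, 8, 3]
r6 m[φ5→X12] = [8, 3, 1]
r6 m[X7→φ0] = [7, 6, 9]
r6 m[X7→φ2] = [41472, 27648, 28224]
r6 m[X3→φ2] = [1, 1, 1]
r6 m[X13→φ0] = [64, 49, 49]
r6 m[X13→φ3] = [4536, 4032, 5184]
r6 m[X9→φ0] = [27, 72, 24]
r6 m[X9→φ1] = [3456, 4032, 4032]
r6 m[X4→φ3] = [7, 8, 3]
r6 m[X4→φ4] = [4536, 4536, 5103]
r6 m[X12→φ1] = [8, 3, 1]
r6 m[X12→φ5] = [5103, 4374, 1458]
r7 m[φ0→X7] = [41472, 27648, 28224]
r7 m[φ0→X13] = [4536, 4032, 5184]
r7 m[φ0→X9] = [3456, 4032, 4032]
r7 m[φ1→X9] = [27, 72, 24]
r7 m[φ1→X12] = [36288, 31104, 10368]
r7 m[φ2→X7] = [7, 6, 9]
r7 m[φ2→X3] = [254016, 197568, 290304]
r7 m[φ3→X13] = [64, 49, 49]
r7 m[φ3→X4] = [36288, 36288, 40824]
r7 m[φ4→X4] = [7, 8, 3]
r7 m[φ5→X12] = [8, 3, 1]
r7 m[X7→φ0] = [7, 6, 9]
r7 m[X7→φ2] = [41472, 27648, 28224]
r7 m[X3→φ2] = [1, 1, 1]
r7 m[X13→φ0] = [64, 49, 49]
r7 m[X13→φ3] = [4536, 4032, 5184]
r7 m[X9→φ0] = [27, 72, 24]
r7 m[X9→φ1] = [3456, 4032, 4032]
r7 m[X4→φ3] = [7, 8, 3]
r7 m[X4→φ4] = [4536, 4536, 5103]
r7 m[X12→φ1] = [8, 3, 1]
r7 m[X12→φ5] = [5103, 4374, 1458]
r8 m[φ0→X7] = [41472, 27648, 28224]
r8 m[φ0→X13] = [4536, 4032, 5184]
r8 m[φ0→X9] = [3456, 4032, 4032]
r8 m[φ1→X9] = [27, 72, 24]
r8 m[φ1→X12] = [36288, 31104, 10368]
r8 m[φ2→X7] = [7, 6, 9]
r8 m[φ2→X3] = [254016, 197568, 290304]
r8 m[φ3→X13] = [64, 49, 49]
r8 m[φ3→X4] = [36288, 36288, 40824]
r8 m[φ4→X4] = [7, 8, 3]
r8 m[φ5→X12] = [8, 3, 1]
r8 m[X7→φ0] = [7, 6, 9]
r8 m[X7→φ2] = [41472, 27648, 28224]
r8 m[X3→φ2] = [1, 1, 1]
r8 m[X13→φ0] = [64, 49, 49]
r8 m[X13→φ3] = [4536, 4032, 5184]
r8 m[X9→φ0] = [27, 72, 24]
r8 m[X9→φ1] = [3456, 4032, 4032]
r8 m[X4→φ3] = [7, 8, 3]
r8 m[X4→φ4] = [36288, 36288, 40824]
r8 m[X12→φ1] = [8, 3, 1]
r8 m[X12→φ5] = [36288, 31104, 10368]
r9 m[φ0→X7] = [41472, 27648, 28224]
r9 m[φ0→X13] = [4536, 4032, 5184]
r9 m[φ0→X9] = [3456, 4032, 4032]
r9 m[φ1→X9] = [27, 72, 24]
r9 m[φ1→X12] = [36288, 31104, 10368]
r9 m[φ2→X7] = [7, 6, 9]
r9 m[φ2→X3] = [254016, 197568, 290304]
r9 m[φ3→X13] = [64, 49, 49]
r9 m[φ3→X4] = [36288, 36288, 40824]
r9 m[φ4→X4] = [7, 8, 3]
r9 m[φ5→X12] = [8, 3, 1]
r9 m[X7→φ0] = [7, 6, 9]
r9 m[X7→φ2] = [41472, 27648, 28224]
r9 m[X3→φ2] = [1, 1, 1]
r9 m[X13→φ0] = [64, 49, 49]
r9 m[X13→φ3] = [4536, 4032, 5184]
r9 m[X9→φ0] = [27, 72, 24]
r9 m[X9→φ1] = [3456, 4032, 4032]
r9 m[X4→φ3] = [7, 8, 3]
r9 m[X4→φ4] = [36288, 36288, 40824]
r9 m[X12→φ1] = [8, 3, 1]
r9 m[X12→φ5] = [36288, 31104, 10368]
fixed point reached at round 9
b[X3] = ⊗ incoming = [254016, 197568, 290304]

b[X3] = [254016, 197568, 290304]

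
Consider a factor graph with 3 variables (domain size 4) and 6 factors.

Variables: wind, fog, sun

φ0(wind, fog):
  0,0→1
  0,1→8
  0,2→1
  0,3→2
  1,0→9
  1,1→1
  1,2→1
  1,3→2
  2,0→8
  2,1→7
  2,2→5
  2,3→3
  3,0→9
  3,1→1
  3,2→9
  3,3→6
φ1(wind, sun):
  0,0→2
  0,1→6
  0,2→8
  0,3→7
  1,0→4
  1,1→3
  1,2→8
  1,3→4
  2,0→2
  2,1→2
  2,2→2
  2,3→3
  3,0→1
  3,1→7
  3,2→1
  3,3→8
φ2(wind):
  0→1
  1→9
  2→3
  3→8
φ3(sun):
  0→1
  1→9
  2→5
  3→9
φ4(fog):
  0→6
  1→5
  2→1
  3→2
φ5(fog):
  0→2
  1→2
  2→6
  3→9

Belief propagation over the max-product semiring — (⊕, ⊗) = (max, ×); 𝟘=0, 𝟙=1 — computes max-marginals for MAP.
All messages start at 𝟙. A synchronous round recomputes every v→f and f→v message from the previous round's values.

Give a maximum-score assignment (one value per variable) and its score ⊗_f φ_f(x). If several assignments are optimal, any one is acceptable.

assignment: (wind=3, fog=0, sun=3); score = 62208

init: all messages = 𝟙 over 4 values
r1 m[φ0→wind] = [8, 9, 8, 9]
r1 m[φ0→fog] = [9, 8, 9, 6]
r1 m[φ1→wind] = [8, 8, 3, 8]
r1 m[φ1→sun] = [4, 7, 8, 8]
r1 m[φ2→wind] = [1, 9, 3, 8]
r1 m[φ3→sun] = [1, 9, 5, 9]
r1 m[φ4→fog] = [6, 5, 1, 2]
r1 m[φ5→fog] = [2, 2, 6, 9]
r1 m[wind→φ0] = [1, 1, 1, 1]
r1 m[wind→φ1] = [1, 1, 1, 1]
r1 m[wind→φ2] = [1, 1, 1, 1]
r1 m[fog→φ0] = [1, 1, 1, 1]
r1 m[fog→φ4] = [1, 1, 1, 1]
r1 m[fog→φ5] = [1, 1, 1, 1]
r1 m[sun→φ1] = [1, 1, 1, 1]
r1 m[sun→φ3] = [1, 1, 1, 1]
r2 m[φ0→wind] = [8, 9, 8, 9]
r2 m[φ0→fog] = [9, 8, 9, 6]
r2 m[φ1→wind] = [8, 8, 3, 8]
r2 m[φ1→sun] = [4, 7, 8, 8]
r2 m[φ2→wind] = [1, 9, 3, 8]
r2 m[φ3→sun] = [1, 9, 5, 9]
r2 m[φ4→fog] = [6, 5, 1, 2]
r2 m[φ5→fog] = [2, 2, 6, 9]
r2 m[wind→φ0] = [8, 72, 9, 64]
r2 m[wind→φ1] = [8, 81, 24, 72]
r2 m[wind→φ2] = [64, 72, 24, 72]
r2 m[fog→φ0] = [12, 10, 6, 18]
r2 m[fog→φ4] = [18, 16, 54, 54]
r2 m[fog→φ5] = [54, 40, 9, 12]
r2 m[sun→φ1] = [1, 9, 5, 9]
r2 m[sun→φ3] = [4, 7, 8, 8]
r3 m[φ0→wind] = [80, 108, 96, 108]
r3 m[φ0→fog] = [648, 72, 576, 384]
r3 m[φ1→wind] = [63, 40, 27, 72]
r3 m[φ1→sun] = [324, 504, 648, 576]
r3 m[φ2→wind] = [1, 9, 3, 8]
r3 m[φ3→sun] = [1, 9, 5, 9]
r3 m[φ4→fog] = [6, 5, 1, 2]
r3 m[φ5→fog] = [2, 2, 6, 9]
r3 m[wind→φ0] = [8, 72, 9, 64]
r3 m[wind→φ1] = [8, 81, 24, 72]
r3 m[wind→φ2] = [64, 72, 24, 72]
r3 m[fog→φ0] = [12, 10, 6, 18]
r3 m[fog→φ4] = [18, 16, 54, 54]
r3 m[fog→φ5] = [54, 40, 9, 12]
r3 m[sun→φ1] = [1, 9, 5, 9]
r3 m[sun→φ3] = [4, 7, 8, 8]
r4 m[φ0→wind] = [80, 108, 96, 108]
r4 m[φ0→fog] = [648, 72, 576, 384]
r4 m[φ1→wind] = [63, 40, 27, 72]
r4 m[φ1→sun] = [324, 504, 648, 576]
r4 m[φ2→wind] = [1, 9, 3, 8]
r4 m[φ3→sun] = [1, 9, 5, 9]
r4 m[φ4→fog] = [6, 5, 1, 2]
r4 m[φ5→fog] = [2, 2, 6, 9]
r4 m[wind→φ0] = [63, 360, 81, 576]
r4 m[wind→φ1] = [80, 972, 288, 864]
r4 m[wind→φ2] = [5040, 4320, 2592, 7776]
r4 m[fog→φ0] = [12, 10, 6, 18]
r4 m[fog→φ4] = [1296, 144, 3456, 3456]
r4 m[fog→φ5] = [3888, 360, 576, 768]
r4 m[sun→φ1] = [1, 9, 5, 9]
r4 m[sun→φ3] = [324, 504, 648, 576]
r5 m[φ0→wind] = [80, 108, 96, 108]
r5 m[φ0→fog] = [5184, 576, 5184, 3456]
r5 m[φ1→wind] = [63, 40, 27, 72]
r5 m[φ1→sun] = [3888, 6048, 7776, 6912]
r5 m[φ2→wind] = [1, 9, 3, 8]
r5 m[φ3→sun] = [1, 9, 5, 9]
r5 m[φ4→fog] = [6, 5, 1, 2]
r5 m[φ5→fog] = [2, 2, 6, 9]
r5 m[wind→φ0] = [63, 360, 81, 576]
r5 m[wind→φ1] = [80, 972, 288, 864]
r5 m[wind→φ2] = [5040, 4320, 2592, 7776]
r5 m[fog→φ0] = [12, 10, 6, 18]
r5 m[fog→φ4] = [1296, 144, 3456, 3456]
r5 m[fog→φ5] = [3888, 360, 576, 768]
r5 m[sun→φ1] = [1, 9, 5, 9]
r5 m[sun→φ3] = [324, 504, 648, 576]
r6 m[φ0→wind] = [80, 108, 96, 108]
r6 m[φ0→fog] = [5184, 576, 5184, 3456]
r6 m[φ1→wind] = [63, 40, 27, 72]
r6 m[φ1→sun] = [3888, 6048, 7776, 6912]
r6 m[φ2→wind] = [1, 9, 3, 8]
r6 m[φ3→sun] = [1, 9, 5, 9]
r6 m[φ4→fog] = [6, 5, 1, 2]
r6 m[φ5→fog] = [2, 2, 6, 9]
r6 m[wind→φ0] = [63, 360, 81, 576]
r6 m[wind→φ1] = [80, 972, 288, 864]
r6 m[wind→φ2] = [5040, 4320, 2592, 7776]
r6 m[fog→φ0] = [12, 10, 6, 18]
r6 m[fog→φ4] = [10368, 1152, 31104, 31104]
r6 m[fog→φ5] = [31104, 2880, 5184, 6912]
r6 m[sun→φ1] = [1, 9, 5, 9]
r6 m[sun→φ3] = [3888, 6048, 7776, 6912]
r7 m[φ0→wind] = [80, 108, 96, 108]
r7 m[φ0→fog] = [5184, 576, 5184, 3456]
r7 m[φ1→wind] = [63, 40, 27, 72]
r7 m[φ1→sun] = [3888, 6048, 7776, 6912]
r7 m[φ2→wind] = [1, 9, 3, 8]
r7 m[φ3→sun] = [1, 9, 5, 9]
r7 m[φ4→fog] = [6, 5, 1, 2]
r7 m[φ5→fog] = [2, 2, 6, 9]
r7 m[wind→φ0] = [63, 360, 81, 576]
r7 m[wind→φ1] = [80, 972, 288, 864]
r7 m[wind→φ2] = [5040, 4320, 2592, 7776]
r7 m[fog→φ0] = [12, 10, 6, 18]
r7 m[fog→φ4] = [10368, 1152, 31104, 31104]
r7 m[fog→φ5] = [31104, 2880, 5184, 6912]
r7 m[sun→φ1] = [1, 9, 5, 9]
r7 m[sun→φ3] = [3888, 6048, 7776, 6912]
fixed point reached at round 7
traceback from wind: (wind=3, fog=0, sun=3), score=62208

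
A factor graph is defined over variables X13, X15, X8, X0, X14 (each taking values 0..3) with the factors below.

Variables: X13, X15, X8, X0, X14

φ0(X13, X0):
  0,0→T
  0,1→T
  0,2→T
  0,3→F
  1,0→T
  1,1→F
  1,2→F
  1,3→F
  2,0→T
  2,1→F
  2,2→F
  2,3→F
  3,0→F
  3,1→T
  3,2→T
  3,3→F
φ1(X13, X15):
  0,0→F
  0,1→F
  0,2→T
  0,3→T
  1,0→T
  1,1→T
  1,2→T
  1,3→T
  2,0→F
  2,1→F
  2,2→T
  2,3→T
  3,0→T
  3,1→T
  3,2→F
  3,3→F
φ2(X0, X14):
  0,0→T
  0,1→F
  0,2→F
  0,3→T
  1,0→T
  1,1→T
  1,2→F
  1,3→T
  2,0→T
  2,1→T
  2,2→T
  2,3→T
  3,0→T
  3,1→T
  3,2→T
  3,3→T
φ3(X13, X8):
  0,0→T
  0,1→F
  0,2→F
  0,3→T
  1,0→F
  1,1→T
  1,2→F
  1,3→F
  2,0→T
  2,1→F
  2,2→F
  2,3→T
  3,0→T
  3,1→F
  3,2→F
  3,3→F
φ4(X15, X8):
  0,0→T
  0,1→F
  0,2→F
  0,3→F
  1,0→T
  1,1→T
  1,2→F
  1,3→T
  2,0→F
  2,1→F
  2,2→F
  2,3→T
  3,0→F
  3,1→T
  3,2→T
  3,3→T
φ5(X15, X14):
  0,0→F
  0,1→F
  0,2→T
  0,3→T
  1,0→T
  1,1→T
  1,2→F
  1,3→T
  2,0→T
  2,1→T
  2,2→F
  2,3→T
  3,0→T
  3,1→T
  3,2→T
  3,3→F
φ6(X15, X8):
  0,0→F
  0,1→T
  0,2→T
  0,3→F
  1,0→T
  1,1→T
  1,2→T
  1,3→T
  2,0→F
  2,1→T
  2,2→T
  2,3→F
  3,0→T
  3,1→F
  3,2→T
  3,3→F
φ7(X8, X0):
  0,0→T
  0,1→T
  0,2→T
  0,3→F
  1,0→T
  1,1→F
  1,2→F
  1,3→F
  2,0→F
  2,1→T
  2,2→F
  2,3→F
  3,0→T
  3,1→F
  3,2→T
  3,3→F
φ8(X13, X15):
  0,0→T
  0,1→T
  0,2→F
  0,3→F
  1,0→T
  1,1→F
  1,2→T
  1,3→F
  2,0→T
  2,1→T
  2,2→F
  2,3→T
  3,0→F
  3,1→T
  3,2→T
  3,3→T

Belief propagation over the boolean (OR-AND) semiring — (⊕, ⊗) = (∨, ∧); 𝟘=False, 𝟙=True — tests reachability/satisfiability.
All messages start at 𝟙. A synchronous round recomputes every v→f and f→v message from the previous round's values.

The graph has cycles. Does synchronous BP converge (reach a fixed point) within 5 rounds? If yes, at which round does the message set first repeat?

CONVERGED at round 3

init: all messages = 𝟙 over 4 values
r1 m[φ0→X13] = [T, T, T, T]
r1 m[φ0→X0] = [T, T, T, F]
r1 m[φ1→X13] = [T, T, T, T]
r1 m[φ1→X15] = [T, T, T, T]
r1 m[φ2→X0] = [T, T, T, T]
r1 m[φ2→X14] = [T, T, T, T]
r1 m[φ3→X13] = [T, T, T, T]
r1 m[φ3→X8] = [T, T, F, T]
r1 m[φ4→X15] = [T, T, T, T]
r1 m[φ4→X8] = [T, T, T, T]
r1 m[φ5→X15] = [T, T, T, T]
r1 m[φ5→X14] = [T, T, T, T]
r1 m[φ6→X15] = [T, T, T, T]
r1 m[φ6→X8] = [T, T, T, T]
r1 m[φ7→X8] = [T, T, T, T]
r1 m[φ7→X0] = [T, T, T, F]
r1 m[φ8→X13] = [T, T, T, T]
r1 m[φ8→X15] = [T, T, T, T]
r1 m[X13→φ0] = [T, T, T, T]
r1 m[X13→φ1] = [T, T, T, T]
r1 m[X13→φ3] = [T, T, T, T]
r1 m[X13→φ8] = [T, T, T, T]
r1 m[X15→φ1] = [T, T, T, T]
r1 m[X15→φ4] = [T, T, T, T]
r1 m[X15→φ5] = [T, T, T, T]
r1 m[X15→φ6] = [T, T, T, T]
r1 m[X15→φ8] = [T, T, T, T]
r1 m[X8→φ3] = [T, T, T, T]
r1 m[X8→φ4] = [T, T, T, T]
r1 m[X8→φ6] = [T, T, T, T]
r1 m[X8→φ7] = [T, T, T, T]
r1 m[X0→φ0] = [T, T, T, T]
r1 m[X0→φ2] = [T, T, T, T]
r1 m[X0→φ7] = [T, T, T, T]
r1 m[X14→φ2] = [T, T, T, T]
r1 m[X14→φ5] = [T, T, T, T]
r2 m[φ0→X13] = [T, T, T, T]
r2 m[φ0→X0] = [T, T, T, F]
r2 m[φ1→X13] = [T, T, T, T]
r2 m[φ1→X15] = [T, T, T, T]
r2 m[φ2→X0] = [T, T, T, T]
r2 m[φ2→X14] = [T, T, T, T]
r2 m[φ3→X13] = [T, T, T, T]
r2 m[φ3→X8] = [T, T, F, T]
r2 m[φ4→X15] = [T, T, T, T]
r2 m[φ4→X8] = [T, T, T, T]
r2 m[φ5→X15] = [T, T, T, T]
r2 m[φ5→X14] = [T, T, T, T]
r2 m[φ6→X15] = [T, T, T, T]
r2 m[φ6→X8] = [T, T, T, T]
r2 m[φ7→X8] = [T, T, T, T]
r2 m[φ7→X0] = [T, T, T, F]
r2 m[φ8→X13] = [T, T, T, T]
r2 m[φ8→X15] = [T, T, T, T]
r2 m[X13→φ0] = [T, T, T, T]
r2 m[X13→φ1] = [T, T, T, T]
r2 m[X13→φ3] = [T, T, T, T]
r2 m[X13→φ8] = [T, T, T, T]
r2 m[X15→φ1] = [T, T, T, T]
r2 m[X15→φ4] = [T, T, T, T]
r2 m[X15→φ5] = [T, T, T, T]
r2 m[X15→φ6] = [T, T, T, T]
r2 m[X15→φ8] = [T, T, T, T]
r2 m[X8→φ3] = [T, T, T, T]
r2 m[X8→φ4] = [T, T, F, T]
r2 m[X8→φ6] = [T, T, F, T]
r2 m[X8→φ7] = [T, T, F, T]
r2 m[X0→φ0] = [T, T, T, F]
r2 m[X0→φ2] = [T, T, T, F]
r2 m[X0→φ7] = [T, T, T, F]
r2 m[X14→φ2] = [T, T, T, T]
r2 m[X14→φ5] = [T, T, T, T]
r3 m[φ0→X13] = [T, T, T, T]
r3 m[φ0→X0] = [T, T, T, F]
r3 m[φ1→X13] = [T, T, T, T]
r3 m[φ1→X15] = [T, T, T, T]
r3 m[φ2→X0] = [T, T, T, T]
r3 m[φ2→X14] = [T, T, T, T]
r3 m[φ3→X13] = [T, T, T, T]
r3 m[φ3→X8] = [T, T, F, T]
r3 m[φ4→X15] = [T, T, T, T]
r3 m[φ4→X8] = [T, T, T, T]
r3 m[φ5→X15] = [T, T, T, T]
r3 m[φ5→X14] = [T, T, T, T]
r3 m[φ6→X15] = [T, T, T, T]
r3 m[φ6→X8] = [T, T, T, T]
r3 m[φ7→X8] = [T, T, T, T]
r3 m[φ7→X0] = [T, T, T, F]
r3 m[φ8→X13] = [T, T, T, T]
r3 m[φ8→X15] = [T, T, T, T]
r3 m[X13→φ0] = [T, T, T, T]
r3 m[X13→φ1] = [T, T, T, T]
r3 m[X13→φ3] = [T, T, T, T]
r3 m[X13→φ8] = [T, T, T, T]
r3 m[X15→φ1] = [T, T, T, T]
r3 m[X15→φ4] = [T, T, T, T]
r3 m[X15→φ5] = [T, T, T, T]
r3 m[X15→φ6] = [T, T, T, T]
r3 m[X15→φ8] = [T, T, T, T]
r3 m[X8→φ3] = [T, T, T, T]
r3 m[X8→φ4] = [T, T, F, T]
r3 m[X8→φ6] = [T, T, F, T]
r3 m[X8→φ7] = [T, T, F, T]
r3 m[X0→φ0] = [T, T, T, F]
r3 m[X0→φ2] = [T, T, T, F]
r3 m[X0→φ7] = [T, T, T, F]
r3 m[X14→φ2] = [T, T, T, T]
r3 m[X14→φ5] = [T, T, T, T]
fixed point reached at round 3
messages reach a fixed point at round 3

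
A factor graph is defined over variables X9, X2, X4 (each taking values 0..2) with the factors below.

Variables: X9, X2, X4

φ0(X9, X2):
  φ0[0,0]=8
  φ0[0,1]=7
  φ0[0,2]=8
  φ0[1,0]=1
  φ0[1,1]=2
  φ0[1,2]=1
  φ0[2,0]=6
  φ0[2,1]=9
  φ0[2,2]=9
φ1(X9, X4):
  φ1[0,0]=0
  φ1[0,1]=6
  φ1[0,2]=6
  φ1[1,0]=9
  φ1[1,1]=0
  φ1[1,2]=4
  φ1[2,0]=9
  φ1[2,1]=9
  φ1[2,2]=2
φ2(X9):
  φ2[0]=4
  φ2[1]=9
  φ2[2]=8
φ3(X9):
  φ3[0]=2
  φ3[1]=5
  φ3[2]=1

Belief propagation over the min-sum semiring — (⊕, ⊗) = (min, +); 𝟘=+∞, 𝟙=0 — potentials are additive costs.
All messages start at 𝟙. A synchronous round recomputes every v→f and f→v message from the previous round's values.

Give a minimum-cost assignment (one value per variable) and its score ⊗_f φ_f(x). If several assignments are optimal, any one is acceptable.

assignment: (X9=0, X2=1, X4=0); score = 13

init: all messages = 𝟙 over 3 values
r1 m[φ0→X9] = [7, 1, 6]
r1 m[φ0→X2] = [1, 2, 1]
r1 m[φ1→X9] = [0, 0, 2]
r1 m[φ1→X4] = [0, 0, 2]
r1 m[φ2→X9] = [4, 9, 8]
r1 m[φ3→X9] = [2, 5, 1]
r1 m[X9→φ0] = [0, 0, 0]
r1 m[X9→φ1] = [0, 0, 0]
r1 m[X9→φ2] = [0, 0, 0]
r1 m[X9→φ3] = [0, 0, 0]
r1 m[X2→φ0] = [0, 0, 0]
r1 m[X4→φ1] = [0, 0, 0]
r2 m[φ0→X9] = [7, 1, 6]
r2 m[φ0→X2] = [1, 2, 1]
r2 m[φ1→X9] = [0, 0, 2]
r2 m[φ1→X4] = [0, 0, 2]
r2 m[φ2→X9] = [4, 9, 8]
r2 m[φ3→X9] = [2, 5, 1]
r2 m[X9→φ0] = [6, 14, 11]
r2 m[X9→φ1] = [13, 15, 15]
r2 m[X9→φ2] = [9, 6, 9]
r2 m[X9→φ3] = [11, 10, 16]
r2 m[X2→φ0] = [0, 0, 0]
r2 m[X4→φ1] = [0, 0, 0]
r3 m[φ0→X9] = [7, 1, 6]
r3 m[φ0→X2] = [14, 13, 14]
r3 m[φ1→X9] = [0, 0, 2]
r3 m[φ1→X4] = [13, 15, 17]
r3 m[φ2→X9] = [4, 9, 8]
r3 m[φ3→X9] = [2, 5, 1]
r3 m[X9→φ0] = [6, 14, 11]
r3 m[X9→φ1] = [13, 15, 15]
r3 m[X9→φ2] = [9, 6, 9]
r3 m[X9→φ3] = [11, 10, 16]
r3 m[X2→φ0] = [0, 0, 0]
r3 m[X4→φ1] = [0, 0, 0]
r4 m[φ0→X9] = [7, 1, 6]
r4 m[φ0→X2] = [14, 13, 14]
r4 m[φ1→X9] = [0, 0, 2]
r4 m[φ1→X4] = [13, 15, 17]
r4 m[φ2→X9] = [4, 9, 8]
r4 m[φ3→X9] = [2, 5, 1]
r4 m[X9→φ0] = [6, 14, 11]
r4 m[X9→φ1] = [13, 15, 15]
r4 m[X9→φ2] = [9, 6, 9]
r4 m[X9→φ3] = [11, 10, 16]
r4 m[X2→φ0] = [0, 0, 0]
r4 m[X4→φ1] = [0, 0, 0]
fixed point reached at round 4
traceback from X9: (X9=0, X2=1, X4=0), score=13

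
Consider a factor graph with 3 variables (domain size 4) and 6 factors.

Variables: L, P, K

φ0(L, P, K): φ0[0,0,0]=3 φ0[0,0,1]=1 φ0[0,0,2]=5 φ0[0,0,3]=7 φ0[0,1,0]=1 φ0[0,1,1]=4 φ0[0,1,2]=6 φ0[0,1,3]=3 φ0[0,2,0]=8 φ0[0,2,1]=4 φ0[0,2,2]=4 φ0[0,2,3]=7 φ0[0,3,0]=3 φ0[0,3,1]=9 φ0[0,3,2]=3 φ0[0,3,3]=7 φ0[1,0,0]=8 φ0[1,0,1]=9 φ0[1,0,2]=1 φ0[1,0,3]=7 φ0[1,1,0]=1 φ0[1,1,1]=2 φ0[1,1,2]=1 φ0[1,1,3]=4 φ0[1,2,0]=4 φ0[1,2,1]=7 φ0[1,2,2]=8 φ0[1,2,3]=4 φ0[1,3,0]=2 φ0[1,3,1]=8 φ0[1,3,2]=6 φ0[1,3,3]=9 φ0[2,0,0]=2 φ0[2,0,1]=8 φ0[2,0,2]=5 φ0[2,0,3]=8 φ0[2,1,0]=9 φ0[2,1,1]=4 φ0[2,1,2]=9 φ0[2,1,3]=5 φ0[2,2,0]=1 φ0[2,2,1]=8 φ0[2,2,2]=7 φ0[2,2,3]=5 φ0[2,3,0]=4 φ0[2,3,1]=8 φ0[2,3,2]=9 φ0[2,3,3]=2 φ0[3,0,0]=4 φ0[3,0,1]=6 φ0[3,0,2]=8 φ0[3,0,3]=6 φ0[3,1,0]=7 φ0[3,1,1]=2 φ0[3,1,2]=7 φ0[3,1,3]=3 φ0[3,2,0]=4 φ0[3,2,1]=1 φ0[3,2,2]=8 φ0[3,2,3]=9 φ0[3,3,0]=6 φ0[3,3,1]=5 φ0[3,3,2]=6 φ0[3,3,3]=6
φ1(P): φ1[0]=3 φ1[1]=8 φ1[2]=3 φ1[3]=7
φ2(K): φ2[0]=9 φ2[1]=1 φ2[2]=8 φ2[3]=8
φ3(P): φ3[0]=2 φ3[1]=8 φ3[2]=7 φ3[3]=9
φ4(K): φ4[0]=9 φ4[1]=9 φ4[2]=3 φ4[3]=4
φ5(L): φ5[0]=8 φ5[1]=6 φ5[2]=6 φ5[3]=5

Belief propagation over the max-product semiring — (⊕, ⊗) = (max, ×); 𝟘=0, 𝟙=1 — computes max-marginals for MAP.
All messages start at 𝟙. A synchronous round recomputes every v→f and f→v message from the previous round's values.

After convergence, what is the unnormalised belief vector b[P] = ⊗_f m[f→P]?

b[P] = [23328, 279936, 108864, 153090]

init: all messages = 𝟙 over 4 values
r1 m[φ0→L] = [9, 9, 9, 9]
r1 m[φ0→P] = [9, 9, 9, 9]
r1 m[φ0→K] = [9, 9, 9, 9]
r1 m[φ1→P] = [3, 8, 3, 7]
r1 m[φ2→K] = [9, 1, 8, 8]
r1 m[φ3→P] = [2, 8, 7, 9]
r1 m[φ4→K] = [9, 9, 3, 4]
r1 m[φ5→L] = [8, 6, 6, 5]
r1 m[L→φ0] = [1, 1, 1, 1]
r1 m[L→φ5] = [1, 1, 1, 1]
r1 m[P→φ0] = [1, 1, 1, 1]
r1 m[P→φ1] = [1, 1, 1, 1]
r1 m[P→φ3] = [1, 1, 1, 1]
r1 m[K→φ0] = [1, 1, 1, 1]
r1 m[K→φ2] = [1, 1, 1, 1]
r1 m[K→φ4] = [1, 1, 1, 1]
r2 m[φ0→L] = [9, 9, 9, 9]
r2 m[φ0→P] = [9, 9, 9, 9]
r2 m[φ0→K] = [9, 9, 9, 9]
r2 m[φ1→P] = [3, 8, 3, 7]
r2 m[φ2→K] = [9, 1, 8, 8]
r2 m[φ3→P] = [2, 8, 7, 9]
r2 m[φ4→K] = [9, 9, 3, 4]
r2 m[φ5→L] = [8, 6, 6, 5]
r2 m[L→φ0] = [8, 6, 6, 5]
r2 m[L→φ5] = [9, 9, 9, 9]
r2 m[P→φ0] = [6, 64, 21, 63]
r2 m[P→φ1] = [18, 72, 63, 81]
r2 m[P→φ3] = [27, 72, 27, 63]
r2 m[K→φ0] = [81, 9, 24, 32]
r2 m[K→φ2] = [81, 81, 27, 36]
r2 m[K→φ4] = [81, 9, 72, 72]
r3 m[φ0→L] = [15309, 18144, 46656, 36288]
r3 m[φ0→P] = [3888, 4374, 5184, 2430]
r3 m[φ0→K] = [3456, 4536, 3456, 3528]
r3 m[φ1→P] = [3, 8, 3, 7]
r3 m[φ2→K] = [9, 1, 8, 8]
r3 m[φ3→P] = [2, 8, 7, 9]
r3 m[φ4→K] = [9, 9, 3, 4]
r3 m[φ5→L] = [8, 6, 6, 5]
r3 m[L→φ0] = [8, 6, 6, 5]
r3 m[L→φ5] = [9, 9, 9, 9]
r3 m[P→φ0] = [6, 64, 21, 63]
r3 m[P→φ1] = [18, 72, 63, 81]
r3 m[P→φ3] = [27, 72, 27, 63]
r3 m[K→φ0] = [81, 9, 24, 32]
r3 m[K→φ2] = [81, 81, 27, 36]
r3 m[K→φ4] = [81, 9, 72, 72]
r4 m[φ0→L] = [15309, 18144, 46656, 36288]
r4 m[φ0→P] = [3888, 4374, 5184, 2430]
r4 m[φ0→K] = [3456, 4536, 3456, 3528]
r4 m[φ1→P] = [3, 8, 3, 7]
r4 m[φ2→K] = [9, 1, 8, 8]
r4 m[φ3→P] = [2, 8, 7, 9]
r4 m[φ4→K] = [9, 9, 3, 4]
r4 m[φ5→L] = [8, 6, 6, 5]
r4 m[L→φ0] = [8, 6, 6, 5]
r4 m[L→φ5] = [15309, 18144, 46656, 36288]
r4 m[P→φ0] = [6, 64, 21, 63]
r4 m[P→φ1] = [7776, 34992, 36288, 21870]
r4 m[P→φ3] = [11664, 34992, 15552, 17010]
r4 m[K→φ0] = [81, 9, 24, 32]
r4 m[K→φ2] = [31104, 40824, 10368, 14112]
r4 m[K→φ4] = [31104, 4536, 27648, 28224]
r5 m[φ0→L] = [15309, 18144, 46656, 36288]
r5 m[φ0→P] = [3888, 4374, 5184, 2430]
r5 m[φ0→K] = [3456, 4536, 3456, 3528]
r5 m[φ1→P] = [3, 8, 3, 7]
r5 m[φ2→K] = [9, 1, 8, 8]
r5 m[φ3→P] = [2, 8, 7, 9]
r5 m[φ4→K] = [9, 9, 3, 4]
r5 m[φ5→L] = [8, 6, 6, 5]
r5 m[L→φ0] = [8, 6, 6, 5]
r5 m[L→φ5] = [15309, 18144, 46656, 36288]
r5 m[P→φ0] = [6, 64, 21, 63]
r5 m[P→φ1] = [7776, 34992, 36288, 21870]
r5 m[P→φ3] = [11664, 34992, 15552, 17010]
r5 m[K→φ0] = [81, 9, 24, 32]
r5 m[K→φ2] = [31104, 40824, 10368, 14112]
r5 m[K→φ4] = [31104, 4536, 27648, 28224]
fixed point reached at round 5
b[P] = ⊗ incoming = [23328, 279936, 108864, 153090]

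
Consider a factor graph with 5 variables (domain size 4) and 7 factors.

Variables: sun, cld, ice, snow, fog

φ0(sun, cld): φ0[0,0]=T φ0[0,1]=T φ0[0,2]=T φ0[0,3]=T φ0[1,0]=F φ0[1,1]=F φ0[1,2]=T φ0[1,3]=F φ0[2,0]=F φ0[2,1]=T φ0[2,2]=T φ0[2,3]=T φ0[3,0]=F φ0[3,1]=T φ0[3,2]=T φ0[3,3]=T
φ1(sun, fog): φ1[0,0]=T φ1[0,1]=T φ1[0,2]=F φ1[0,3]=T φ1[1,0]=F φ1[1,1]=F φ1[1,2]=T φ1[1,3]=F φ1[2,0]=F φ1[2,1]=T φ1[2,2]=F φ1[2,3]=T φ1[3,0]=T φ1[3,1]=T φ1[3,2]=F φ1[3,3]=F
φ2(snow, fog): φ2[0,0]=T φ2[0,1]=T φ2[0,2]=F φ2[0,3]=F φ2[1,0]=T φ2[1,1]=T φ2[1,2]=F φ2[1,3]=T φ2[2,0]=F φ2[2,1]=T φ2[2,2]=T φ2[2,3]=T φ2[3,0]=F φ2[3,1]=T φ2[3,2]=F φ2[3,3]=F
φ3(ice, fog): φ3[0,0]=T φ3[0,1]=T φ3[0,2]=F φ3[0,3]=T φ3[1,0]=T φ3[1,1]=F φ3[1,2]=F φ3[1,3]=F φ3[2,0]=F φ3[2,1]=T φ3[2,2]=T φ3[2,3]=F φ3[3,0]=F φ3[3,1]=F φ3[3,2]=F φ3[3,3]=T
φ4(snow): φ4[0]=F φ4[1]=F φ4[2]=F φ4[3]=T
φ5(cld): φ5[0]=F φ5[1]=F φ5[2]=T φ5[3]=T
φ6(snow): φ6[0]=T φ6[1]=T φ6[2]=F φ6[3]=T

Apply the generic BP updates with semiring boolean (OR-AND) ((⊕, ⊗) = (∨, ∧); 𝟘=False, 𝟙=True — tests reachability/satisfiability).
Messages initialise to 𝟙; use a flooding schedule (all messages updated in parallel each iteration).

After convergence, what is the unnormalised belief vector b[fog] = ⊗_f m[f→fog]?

b[fog] = [F, T, F, F]

init: all messages = 𝟙 over 4 values
r1 m[φ0→sun] = [T, T, T, T]
r1 m[φ0→cld] = [T, T, T, T]
r1 m[φ1→sun] = [T, T, T, T]
r1 m[φ1→fog] = [T, T, T, T]
r1 m[φ2→snow] = [T, T, T, T]
r1 m[φ2→fog] = [T, T, T, T]
r1 m[φ3→ice] = [T, T, T, T]
r1 m[φ3→fog] = [T, T, T, T]
r1 m[φ4→snow] = [F, F, F, T]
r1 m[φ5→cld] = [F, F, T, T]
r1 m[φ6→snow] = [T, T, F, T]
r1 m[sun→φ0] = [T, T, T, T]
r1 m[sun→φ1] = [T, T, T, T]
r1 m[cld→φ0] = [T, T, T, T]
r1 m[cld→φ5] = [T, T, T, T]
r1 m[ice→φ3] = [T, T, T, T]
r1 m[snow→φ2] = [T, T, T, T]
r1 m[snow→φ4] = [T, T, T, T]
r1 m[snow→φ6] = [T, T, T, T]
r1 m[fog→φ1] = [T, T, T, T]
r1 m[fog→φ2] = [T, T, T, T]
r1 m[fog→φ3] = [T, T, T, T]
r2 m[φ0→sun] = [T, T, T, T]
r2 m[φ0→cld] = [T, T, T, T]
r2 m[φ1→sun] = [T, T, T, T]
r2 m[φ1→fog] = [T, T, T, T]
r2 m[φ2→snow] = [T, T, T, T]
r2 m[φ2→fog] = [T, T, T, T]
r2 m[φ3→ice] = [T, T, T, T]
r2 m[φ3→fog] = [T, T, T, T]
r2 m[φ4→snow] = [F, F, F, T]
r2 m[φ5→cld] = [F, F, T, T]
r2 m[φ6→snow] = [T, T, F, T]
r2 m[sun→φ0] = [T, T, T, T]
r2 m[sun→φ1] = [T, T, T, T]
r2 m[cld→φ0] = [F, F, T, T]
r2 m[cld→φ5] = [T, T, T, T]
r2 m[ice→φ3] = [T, T, T, T]
r2 m[snow→φ2] = [F, F, F, T]
r2 m[snow→φ4] = [T, T, F, T]
r2 m[snow→φ6] = [F, F, F, T]
r2 m[fog→φ1] = [T, T, T, T]
r2 m[fog→φ2] = [T, T, T, T]
r2 m[fog→φ3] = [T, T, T, T]
r3 m[φ0→sun] = [T, T, T, T]
r3 m[φ0→cld] = [T, T, T, T]
r3 m[φ1→sun] = [T, T, T, T]
r3 m[φ1→fog] = [T, T, T, T]
r3 m[φ2→snow] = [T, T, T, T]
r3 m[φ2→fog] = [F, T, F, F]
r3 m[φ3→ice] = [T, T, T, T]
r3 m[φ3→fog] = [T, T, T, T]
r3 m[φ4→snow] = [F, F, F, T]
r3 m[φ5→cld] = [F, F, T, T]
r3 m[φ6→snow] = [T, T, F, T]
r3 m[sun→φ0] = [T, T, T, T]
r3 m[sun→φ1] = [T, T, T, T]
r3 m[cld→φ0] = [F, F, T, T]
r3 m[cld→φ5] = [T, T, T, T]
r3 m[ice→φ3] = [T, T, T, T]
r3 m[snow→φ2] = [F, F, F, T]
r3 m[snow→φ4] = [T, T, F, T]
r3 m[snow→φ6] = [F, F, F, T]
r3 m[fog→φ1] = [T, T, T, T]
r3 m[fog→φ2] = [T, T, T, T]
r3 m[fog→φ3] = [T, T, T, T]
r4 m[φ0→sun] = [T, T, T, T]
r4 m[φ0→cld] = [T, T, T, T]
r4 m[φ1→sun] = [T, T, T, T]
r4 m[φ1→fog] = [T, T, T, T]
r4 m[φ2→snow] = [T, T, T, T]
r4 m[φ2→fog] = [F, T, F, F]
r4 m[φ3→ice] = [T, T, T, T]
r4 m[φ3→fog] = [T, T, T, T]
r4 m[φ4→snow] = [F, F, F, T]
r4 m[φ5→cld] = [F, F, T, T]
r4 m[φ6→snow] = [T, T, F, T]
r4 m[sun→φ0] = [T, T, T, T]
r4 m[sun→φ1] = [T, T, T, T]
r4 m[cld→φ0] = [F, F, T, T]
r4 m[cld→φ5] = [T, T, T, T]
r4 m[ice→φ3] = [T, T, T, T]
r4 m[snow→φ2] = [F, F, F, T]
r4 m[snow→φ4] = [T, T, F, T]
r4 m[snow→φ6] = [F, F, F, T]
r4 m[fog→φ1] = [F, T, F, F]
r4 m[fog→φ2] = [T, T, T, T]
r4 m[fog→φ3] = [F, T, F, F]
r5 m[φ0→sun] = [T, T, T, T]
r5 m[φ0→cld] = [T, T, T, T]
r5 m[φ1→sun] = [T, F, T, T]
r5 m[φ1→fog] = [T, T, T, T]
r5 m[φ2→snow] = [T, T, T, T]
r5 m[φ2→fog] = [F, T, F, F]
r5 m[φ3→ice] = [T, F, T, F]
r5 m[φ3→fog] = [T, T, T, T]
r5 m[φ4→snow] = [F, F, F, T]
r5 m[φ5→cld] = [F, F, T, T]
r5 m[φ6→snow] = [T, T, F, T]
r5 m[sun→φ0] = [T, T, T, T]
r5 m[sun→φ1] = [T, T, T, T]
r5 m[cld→φ0] = [F, F, T, T]
r5 m[cld→φ5] = [T, T, T, T]
r5 m[ice→φ3] = [T, T, T, T]
r5 m[snow→φ2] = [F, F, F, T]
r5 m[snow→φ4] = [T, T, F, T]
r5 m[snow→φ6] = [F, F, F, T]
r5 m[fog→φ1] = [F, T, F, F]
r5 m[fog→φ2] = [T, T, T, T]
r5 m[fog→φ3] = [F, T, F, F]
r6 m[φ0→sun] = [T, T, T, T]
r6 m[φ0→cld] = [T, T, T, T]
r6 m[φ1→sun] = [T, F, T, T]
r6 m[φ1→fog] = [T, T, T, T]
r6 m[φ2→snow] = [T, T, T, T]
r6 m[φ2→fog] = [F, T, F, F]
r6 m[φ3→ice] = [T, F, T, F]
r6 m[φ3→fog] = [T, T, T, T]
r6 m[φ4→snow] = [F, F, F, T]
r6 m[φ5→cld] = [F, F, T, T]
r6 m[φ6→snow] = [T, T, F, T]
r6 m[sun→φ0] = [T, F, T, T]
r6 m[sun→φ1] = [T, T, T, T]
r6 m[cld→φ0] = [F, F, T, T]
r6 m[cld→φ5] = [T, T, T, T]
r6 m[ice→φ3] = [T, T, T, T]
r6 m[snow→φ2] = [F, F, F, T]
r6 m[snow→φ4] = [T, T, F, T]
r6 m[snow→φ6] = [F, F, F, T]
r6 m[fog→φ1] = [F, T, F, F]
r6 m[fog→φ2] = [T, T, T, T]
r6 m[fog→φ3] = [F, T, F, F]
r7 m[φ0→sun] = [T, T, T, T]
r7 m[φ0→cld] = [T, T, T, T]
r7 m[φ1→sun] = [T, F, T, T]
r7 m[φ1→fog] = [T, T, T, T]
r7 m[φ2→snow] = [T, T, T, T]
r7 m[φ2→fog] = [F, T, F, F]
r7 m[φ3→ice] = [T, F, T, F]
r7 m[φ3→fog] = [T, T, T, T]
r7 m[φ4→snow] = [F, F, F, T]
r7 m[φ5→cld] = [F, F, T, T]
r7 m[φ6→snow] = [T, T, F, T]
r7 m[sun→φ0] = [T, F, T, T]
r7 m[sun→φ1] = [T, T, T, T]
r7 m[cld→φ0] = [F, F, T, T]
r7 m[cld→φ5] = [T, T, T, T]
r7 m[ice→φ3] = [T, T, T, T]
r7 m[snow→φ2] = [F, F, F, T]
r7 m[snow→φ4] = [T, T, F, T]
r7 m[snow→φ6] = [F, F, F, T]
r7 m[fog→φ1] = [F, T, F, F]
r7 m[fog→φ2] = [T, T, T, T]
r7 m[fog→φ3] = [F, T, F, F]
fixed point reached at round 7
b[fog] = ⊗ incoming = [F, T, F, F]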